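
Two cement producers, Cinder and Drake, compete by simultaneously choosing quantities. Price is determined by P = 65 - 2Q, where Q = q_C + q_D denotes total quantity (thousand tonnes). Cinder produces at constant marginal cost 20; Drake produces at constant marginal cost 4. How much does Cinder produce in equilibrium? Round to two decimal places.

4.83

Cinder's profit: π_C = (65 - 2Q)q_C - (20q_C). Setting ∂π_C/∂q_C = 0: 45 - 4q_C - 2(q_D) = 0.
Drake's first-order condition: 61 - 4q_D - 2(q_C) = 0.
So q_C = (45 - 2q_D)/4 and q_D = (61 - 2q_C)/4.
Substituting one into the other gives q_C = 29/6 and q_D = 77/6.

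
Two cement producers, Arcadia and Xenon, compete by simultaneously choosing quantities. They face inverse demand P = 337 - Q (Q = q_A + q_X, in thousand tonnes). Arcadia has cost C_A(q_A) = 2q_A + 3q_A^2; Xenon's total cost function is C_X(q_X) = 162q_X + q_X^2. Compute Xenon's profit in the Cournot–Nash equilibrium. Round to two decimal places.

2360.51

Arcadia's profit: π_A = (337 - Q)q_A - (2q_A + 3q_A²). Setting ∂π_A/∂q_A = 0: 335 - 8q_A - (q_X) = 0.
Xenon's first-order condition: 175 - 4q_X - (q_A) = 0.
Best responses: q_A = (335 - q_X)/8, q_X = (175 - q_A)/4.
Solving the pair: q_A = 1165/31, q_X = 1065/31.
Price P = 337 - 71.9355 = 265.0645.
Xenon's profit: 265.0645·(1065/31) - 162·(1065/31) - (1065/31)² = 2360.5099.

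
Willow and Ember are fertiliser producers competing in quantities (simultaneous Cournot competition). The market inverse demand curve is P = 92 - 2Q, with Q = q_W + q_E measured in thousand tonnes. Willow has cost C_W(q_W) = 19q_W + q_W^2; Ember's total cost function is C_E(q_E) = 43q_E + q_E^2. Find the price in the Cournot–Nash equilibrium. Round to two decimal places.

Willow's profit: π_W = (92 - 2Q)q_W - (19q_W + q_W²). Setting ∂π_W/∂q_W = 0: 73 - 6q_W - 2(q_E) = 0.
Ember's first-order condition: 49 - 6q_E - 2(q_W) = 0.
So q_W = (73 - 2q_E)/6 and q_E = (49 - 2q_W)/6.
Substituting one into the other gives q_W = 85/8 and q_E = 37/8.
Total output Q = 61/4, so price P = 92 - 2·(61/4) = 123/2.

61.50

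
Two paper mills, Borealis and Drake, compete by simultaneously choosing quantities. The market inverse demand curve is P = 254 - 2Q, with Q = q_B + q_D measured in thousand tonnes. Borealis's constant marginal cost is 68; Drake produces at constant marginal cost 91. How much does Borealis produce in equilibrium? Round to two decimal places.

Borealis's profit: π_B = (254 - 2Q)q_B - (68q_B). Setting ∂π_B/∂q_B = 0: 186 - 4q_B - 2(q_D) = 0.
Drake's first-order condition: 163 - 4q_D - 2(q_B) = 0.
So q_B = (186 - 2q_D)/4 and q_D = (163 - 2q_B)/4.
Solving the pair: q_B = 209/6, q_D = 70/3.

34.83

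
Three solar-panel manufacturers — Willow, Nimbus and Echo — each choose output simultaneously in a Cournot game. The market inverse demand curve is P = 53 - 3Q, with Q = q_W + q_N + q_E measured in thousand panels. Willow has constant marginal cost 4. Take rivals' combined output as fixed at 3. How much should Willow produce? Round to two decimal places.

With rivals' combined output fixed at 3, Willow's profit is π_W = (53 - 3·3 - 3q_W)q_W - (4q_W) = (44 - 3q_W)q_W - (4q_W).
∂π_W/∂q_W = 40 - 6q_W = 0, so q_W = 20/3.

6.67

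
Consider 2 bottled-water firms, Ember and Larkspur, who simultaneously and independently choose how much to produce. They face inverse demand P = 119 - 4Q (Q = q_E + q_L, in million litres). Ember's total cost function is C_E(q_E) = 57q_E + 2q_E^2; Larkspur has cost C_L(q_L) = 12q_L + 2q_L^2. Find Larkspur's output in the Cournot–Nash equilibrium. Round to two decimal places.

Ember's profit: π_E = (119 - 4Q)q_E - (57q_E + 2q_E²). Setting ∂π_E/∂q_E = 0: 62 - 12q_E - 4(q_L) = 0.
Larkspur's first-order condition: 107 - 12q_L - 4(q_E) = 0.
Best responses: q_E = (62 - 4q_L)/12, q_L = (107 - 4q_E)/12.
Substituting one into the other gives q_E = 79/32 and q_L = 259/32.

8.09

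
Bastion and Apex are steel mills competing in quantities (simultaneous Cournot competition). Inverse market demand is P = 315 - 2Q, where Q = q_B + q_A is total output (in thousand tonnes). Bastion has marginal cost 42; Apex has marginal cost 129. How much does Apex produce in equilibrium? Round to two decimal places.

16.50

Bastion's profit: π_B = (315 - 2Q)q_B - (42q_B). Setting ∂π_B/∂q_B = 0: 273 - 4q_B - 2(q_A) = 0.
Apex's profit: π_A = (315 - 2Q)q_A - (129q_A). Setting ∂π_A/∂q_A = 0: 186 - 4q_A - 2(q_B) = 0.
Rearranging gives the reaction functions q_B = (273 - 2q_A)/4 and q_A = (186 - 2q_B)/4.
Substituting one into the other gives q_B = 60 and q_A = 33/2.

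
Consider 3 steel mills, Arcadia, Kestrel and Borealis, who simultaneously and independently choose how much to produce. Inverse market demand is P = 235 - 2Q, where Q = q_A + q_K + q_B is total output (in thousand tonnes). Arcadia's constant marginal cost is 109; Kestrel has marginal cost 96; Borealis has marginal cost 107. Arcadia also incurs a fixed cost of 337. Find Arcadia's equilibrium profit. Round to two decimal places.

Arcadia's profit: π_A = (235 - 2Q)q_A - (109q_A). Setting ∂π_A/∂q_A = 0: 126 - 4q_A - 2(q_K + q_B) = 0.
Kestrel's profit: π_K = (235 - 2Q)q_K - (96q_K). Setting ∂π_K/∂q_K = 0: 139 - 4q_K - 2(q_A + q_B) = 0.
Borealis's first-order condition: 128 - 4q_B - 2(q_A + q_K) = 0.
Adding the 3 first-order conditions: 393 − 8Q = 0, so Q = 393/8.
Back-substituting: q_A = (126 − 393/4)/2 = 111/8, q_K = (139 − 393/4)/2 = 163/8, q_B = (128 − 393/4)/2 = 119/8.
Price P = 235 - 2·(393/8) = 547/4.
Arcadia's profit: (547/4 - 109)·(111/8) - 337 = 1537/32.

48.03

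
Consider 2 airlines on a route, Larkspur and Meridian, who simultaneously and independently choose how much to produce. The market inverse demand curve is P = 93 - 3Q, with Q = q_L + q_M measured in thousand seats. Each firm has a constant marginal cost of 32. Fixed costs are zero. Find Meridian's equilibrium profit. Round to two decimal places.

Each firm earns π_i = (93 - 3Q)q_i - 32q_i.
First-order condition (treating rivals' output as given): 61 - 6q_i - 3q_j = 0.
With identical firms every q_j equals q_i, so q_j = q_i and 61 = 9q_i, giving q_i = 61/9.
Price P = 93 - 3·(122/9) = 157/3.
Meridian's profit: (157/3 - 32)·(61/9) = 137.8148.

137.81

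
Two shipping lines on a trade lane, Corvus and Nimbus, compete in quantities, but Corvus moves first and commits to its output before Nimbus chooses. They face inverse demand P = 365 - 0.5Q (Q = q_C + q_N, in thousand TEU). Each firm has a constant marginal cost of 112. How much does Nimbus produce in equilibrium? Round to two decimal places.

126.50

The follower Nimbus best-responds to any q_C: π_N = (365 - 0.5Q)q_N - 112q_N.
Setting the follower's marginal profit to zero, 253 - (1/2)q_C - q_N = 0, i.e. q_N = (253 - (1/2)q_C).
Corvus substitutes q_N(q_C) into its own profit: π_C = q_C(365 - (1/2)q_C - (253 - (1/2)q_C)/2) - 112q_C = (477/2 - (1/4)q_C)q_C - 112q_C.
Leader FOC: 253/2 - (1/2)q_C = 0, so q_C = 253.
Then q_N = (253 - (1/2)·253) = 253/2.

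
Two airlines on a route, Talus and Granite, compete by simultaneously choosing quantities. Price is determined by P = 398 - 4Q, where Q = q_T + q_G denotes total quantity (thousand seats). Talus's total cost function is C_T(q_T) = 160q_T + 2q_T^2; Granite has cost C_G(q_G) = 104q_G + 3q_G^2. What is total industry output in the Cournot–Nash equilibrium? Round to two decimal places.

Talus's profit: π_T = (398 - 4Q)q_T - (160q_T + 2q_T²). Setting ∂π_T/∂q_T = 0: 238 - 12q_T - 4(q_G) = 0.
Granite's profit: π_G = (398 - 4Q)q_G - (104q_G + 3q_G²). Setting ∂π_G/∂q_G = 0: 294 - 14q_G - 4(q_T) = 0.
Best responses: q_T = (238 - 4q_G)/12, q_G = (294 - 4q_T)/14.
Solving the pair: q_T = 539/38, q_G = 322/19.
Total output Q = 539/38 + 322/19 = 1183/38.

31.13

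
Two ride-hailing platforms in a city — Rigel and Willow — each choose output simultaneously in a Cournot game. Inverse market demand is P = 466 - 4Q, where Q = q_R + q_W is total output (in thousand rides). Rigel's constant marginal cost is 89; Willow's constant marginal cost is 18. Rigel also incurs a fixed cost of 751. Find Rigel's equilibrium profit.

Rigel's profit: π_R = (466 - 4Q)q_R - (89q_R). Setting ∂π_R/∂q_R = 0: 377 - 8q_R - 4(q_W) = 0.
Willow's first-order condition: 448 - 8q_W - 4(q_R) = 0.
Best responses: q_R = (377 - 4q_W)/8, q_W = (448 - 4q_R)/8.
Solving the pair: q_R = 51/2, q_W = 173/4.
Price P = 466 - 4·(275/4) = 191.
Rigel's profit: (191 - 89)·(51/2) - 751 = 1850.

1850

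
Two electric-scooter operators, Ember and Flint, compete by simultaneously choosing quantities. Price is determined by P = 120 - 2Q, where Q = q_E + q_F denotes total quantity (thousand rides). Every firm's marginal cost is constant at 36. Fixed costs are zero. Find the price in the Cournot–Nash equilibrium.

64

A representative firm's profit is π_i = q_i(120 - 2Q) - 36q_i.
First-order condition (treating rivals' output as given): 84 - 4q_i - 2q_j = 0.
By symmetry each firm produces the same amount; substituting q_j = q_i yields q_i = 84/6 = 14.
Total output Q = 28, so price P = 120 - 2·28 = 64.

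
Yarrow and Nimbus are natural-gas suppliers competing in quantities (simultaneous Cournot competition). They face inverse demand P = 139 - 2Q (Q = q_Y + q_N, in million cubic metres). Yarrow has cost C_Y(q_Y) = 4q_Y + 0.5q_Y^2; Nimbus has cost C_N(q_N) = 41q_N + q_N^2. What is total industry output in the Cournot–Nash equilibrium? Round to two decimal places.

32.08

Yarrow's profit: π_Y = (139 - 2Q)q_Y - (4q_Y + (1/2)q_Y²). Setting ∂π_Y/∂q_Y = 0: 135 - 5q_Y - 2(q_N) = 0.
Nimbus's profit: π_N = (139 - 2Q)q_N - (41q_N + q_N²). Setting ∂π_N/∂q_N = 0: 98 - 6q_N - 2(q_Y) = 0.
Best responses: q_Y = (135 - 2q_N)/5, q_N = (98 - 2q_Y)/6.
Substituting one into the other gives q_Y = 307/13 and q_N = 110/13.
Total output Q = 307/13 + 110/13 = 417/13.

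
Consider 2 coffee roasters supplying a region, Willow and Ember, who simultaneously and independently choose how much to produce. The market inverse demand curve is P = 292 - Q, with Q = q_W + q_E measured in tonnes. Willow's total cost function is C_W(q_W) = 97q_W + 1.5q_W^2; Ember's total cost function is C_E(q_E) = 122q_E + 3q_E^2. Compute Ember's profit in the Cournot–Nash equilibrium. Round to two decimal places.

1128.27

Willow's profit: π_W = (292 - Q)q_W - (97q_W + (3/2)q_W²). Setting ∂π_W/∂q_W = 0: 195 - 5q_W - (q_E) = 0.
Ember's profit: π_E = (292 - Q)q_E - (122q_E + 3q_E²). Setting ∂π_E/∂q_E = 0: 170 - 8q_E - (q_W) = 0.
Best responses: q_W = (195 - q_E)/5, q_E = (170 - q_W)/8.
Substituting one into the other gives q_W = 1390/39 and q_E = 655/39.
Price P = 292 - 52.4359 = 239.5641.
Ember's profit: 239.5641·(655/39) - 122·(655/39) - 3(655/39)² = 1128.2709.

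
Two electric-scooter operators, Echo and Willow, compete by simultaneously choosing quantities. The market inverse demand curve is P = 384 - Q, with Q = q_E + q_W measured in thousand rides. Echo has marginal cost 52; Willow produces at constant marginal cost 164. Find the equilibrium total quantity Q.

Echo's profit: π_E = (384 - Q)q_E - (52q_E). Setting ∂π_E/∂q_E = 0: 332 - 2q_E - (q_W) = 0.
Willow's first-order condition: 220 - 2q_W - (q_E) = 0.
So q_E = (332 - q_W)/2 and q_W = (220 - q_E)/2.
Substituting one into the other gives q_E = 148 and q_W = 36.
Total output Q = 148 + 36 = 184.

184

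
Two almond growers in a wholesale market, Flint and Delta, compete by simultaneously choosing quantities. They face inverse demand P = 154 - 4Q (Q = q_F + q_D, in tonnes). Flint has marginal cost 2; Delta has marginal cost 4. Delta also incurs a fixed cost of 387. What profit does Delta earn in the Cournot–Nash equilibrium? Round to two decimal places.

221.44

Flint's profit: π_F = (154 - 4Q)q_F - (2q_F). Setting ∂π_F/∂q_F = 0: 152 - 8q_F - 4(q_D) = 0.
Delta's profit: π_D = (154 - 4Q)q_D - (4q_D). Setting ∂π_D/∂q_D = 0: 150 - 8q_D - 4(q_F) = 0.
Best responses: q_F = (152 - 4q_D)/8, q_D = (150 - 4q_F)/8.
Solving the pair: q_F = 77/6, q_D = 37/3.
Price P = 154 - 4·(151/6) = 160/3.
Delta's profit: (160/3 - 4)·(37/3) - 387 = 1993/9.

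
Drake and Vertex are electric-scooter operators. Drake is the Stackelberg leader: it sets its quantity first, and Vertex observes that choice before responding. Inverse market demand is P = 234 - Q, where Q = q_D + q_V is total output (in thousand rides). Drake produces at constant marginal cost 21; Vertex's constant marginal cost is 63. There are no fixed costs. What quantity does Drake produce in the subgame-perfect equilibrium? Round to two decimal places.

Solve by backward induction. Given q_D, the follower Vertex maximises π_V = (234 - q_D - q_V)q_V - 63q_V.
Follower FOC: 171 - q_D - 2q_V = 0, so q_V(q_D) = (171 - q_D)/2.
The leader anticipates this reaction. Substituting into P = 234 - Q gives P = 297/2 - (1/2)q_D, so π_D = (297/2 - (1/2)q_D)q_D - 21q_D.
Leader FOC: 255/2 - q_D = 0, so q_D = 255/2.
Then q_V = (171 - 255/2)/2 = 87/4.

127.50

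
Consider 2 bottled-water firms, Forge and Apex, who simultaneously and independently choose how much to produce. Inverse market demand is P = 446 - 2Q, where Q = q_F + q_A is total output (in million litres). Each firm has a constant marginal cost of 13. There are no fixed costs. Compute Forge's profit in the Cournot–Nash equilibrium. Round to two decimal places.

A representative firm's profit is π_i = q_i(446 - 2Q) - 13q_i.
Setting ∂π_i/∂q_i = 0 with rivals' quantities fixed: 433 - 4q_i - 2q_j = 0.
With identical firms every q_j equals q_i, so q_j = q_i and 433 = 6q_i, giving q_i = 433/6.
Price P = 446 - 2·(433/3) = 472/3.
Forge's profit: (472/3 - 13)·(433/6) = 10416.0556.

10416.06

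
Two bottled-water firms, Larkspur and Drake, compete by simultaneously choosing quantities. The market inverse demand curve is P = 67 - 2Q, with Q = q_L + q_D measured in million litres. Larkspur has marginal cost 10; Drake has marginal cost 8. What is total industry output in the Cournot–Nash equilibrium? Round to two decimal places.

19.33

Larkspur's profit: π_L = (67 - 2Q)q_L - (10q_L). Setting ∂π_L/∂q_L = 0: 57 - 4q_L - 2(q_D) = 0.
Drake's profit: π_D = (67 - 2Q)q_D - (8q_D). Setting ∂π_D/∂q_D = 0: 59 - 4q_D - 2(q_L) = 0.
So q_L = (57 - 2q_D)/4 and q_D = (59 - 2q_L)/4.
Solving the pair: q_L = 55/6, q_D = 61/6.
Total output Q = 55/6 + 61/6 = 58/3.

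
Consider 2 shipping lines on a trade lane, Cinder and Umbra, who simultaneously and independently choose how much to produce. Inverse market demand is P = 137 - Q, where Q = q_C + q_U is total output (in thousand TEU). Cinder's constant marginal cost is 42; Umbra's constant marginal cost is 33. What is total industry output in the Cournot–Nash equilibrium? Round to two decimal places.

66.33

Cinder's profit: π_C = (137 - Q)q_C - (42q_C). Setting ∂π_C/∂q_C = 0: 95 - 2q_C - (q_U) = 0.
Umbra's first-order condition: 104 - 2q_U - (q_C) = 0.
So q_C = (95 - q_U)/2 and q_U = (104 - q_C)/2.
Substituting one into the other gives q_C = 86/3 and q_U = 113/3.
Total output Q = 86/3 + 113/3 = 199/3.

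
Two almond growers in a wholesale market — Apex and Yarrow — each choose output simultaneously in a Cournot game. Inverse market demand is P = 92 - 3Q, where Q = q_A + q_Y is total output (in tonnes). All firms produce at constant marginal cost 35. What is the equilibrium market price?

Each firm earns π_i = (92 - 3Q)q_i - 35q_i.
Setting ∂π_i/∂q_i = 0 with rivals' quantities fixed: 57 - 6q_i - 3q_j = 0.
By symmetry each firm produces the same amount; substituting q_j = q_i yields q_i = 57/9 = 19/3.
Total output Q = 38/3, so price P = 92 - 3·(38/3) = 54.

54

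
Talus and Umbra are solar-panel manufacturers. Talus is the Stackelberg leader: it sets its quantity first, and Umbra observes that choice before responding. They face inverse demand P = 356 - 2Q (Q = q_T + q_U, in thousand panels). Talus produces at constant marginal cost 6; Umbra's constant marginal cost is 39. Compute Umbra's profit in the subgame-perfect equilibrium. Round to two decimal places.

1968.78

Solve by backward induction. Given q_T, the follower Umbra maximises π_U = (356 - 2q_T - 2q_U)q_U - 39q_U.
∂π_U/∂q_U = 317 - 2q_T - 4q_U = 0 gives the reaction function q_U = (317 - 2q_T)/4.
The leader anticipates this reaction. Substituting into P = 356 - 2Q gives P = 395/2 - q_T, so π_T = (395/2 - q_T)q_T - 6q_T.
Maximising: ∂π_T/∂q_T = 383/2 - 2q_T = 0, giving q_T = 383/4.
Then q_U = (317 - 2·(383/4))/4 = 251/8.
Price P = 356 - 2·(1017/8) = 407/4.
Umbra's profit: (407/4 - 39)·(251/8) = 1968.7813.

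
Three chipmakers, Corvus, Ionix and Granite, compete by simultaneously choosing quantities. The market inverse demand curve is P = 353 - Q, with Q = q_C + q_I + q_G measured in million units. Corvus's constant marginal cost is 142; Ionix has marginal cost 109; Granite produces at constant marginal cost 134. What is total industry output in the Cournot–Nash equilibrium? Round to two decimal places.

Corvus's profit: π_C = (353 - Q)q_C - (142q_C). Setting ∂π_C/∂q_C = 0: 211 - 2q_C - (q_I + q_G) = 0.
Ionix's profit: π_I = (353 - Q)q_I - (109q_I). Setting ∂π_I/∂q_I = 0: 244 - 2q_I - (q_C + q_G) = 0.
Granite's profit: π_G = (353 - Q)q_G - (134q_G). Setting ∂π_G/∂q_G = 0: 219 - 2q_G - (q_C + q_I) = 0.
Summing all 3 equations gives 674 − 4Q = 0, hence Q = 337/2.
Back-substituting: q_C = (211 − 337/2) = 85/2, q_I = (244 − 337/2) = 151/2, q_G = (219 − 337/2) = 101/2.
Total output Q = 85/2 + 151/2 + 101/2 = 337/2.

168.50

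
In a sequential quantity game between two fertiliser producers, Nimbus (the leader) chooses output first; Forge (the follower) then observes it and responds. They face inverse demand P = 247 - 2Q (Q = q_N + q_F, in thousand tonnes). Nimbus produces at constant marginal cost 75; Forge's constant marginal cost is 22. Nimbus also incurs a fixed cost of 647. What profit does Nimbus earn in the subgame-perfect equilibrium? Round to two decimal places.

238.06

The follower Forge best-responds to any q_N: π_F = (247 - 2Q)q_F - 22q_F.
∂π_F/∂q_F = 225 - 2q_N - 4q_F = 0 gives the reaction function q_F = (225 - 2q_N)/4.
The leader anticipates this reaction. Substituting into P = 247 - 2Q gives P = 269/2 - q_N, so π_N = (269/2 - q_N)q_N - 75q_N.
Maximising: ∂π_N/∂q_N = 119/2 - 2q_N = 0, giving q_N = 119/4.
Then q_F = (225 - 2·(119/4))/4 = 331/8.
Price P = 247 - 2·(569/8) = 419/4.
Nimbus's profit: (419/4 - 75)·(119/4) - 647 = 238.0625.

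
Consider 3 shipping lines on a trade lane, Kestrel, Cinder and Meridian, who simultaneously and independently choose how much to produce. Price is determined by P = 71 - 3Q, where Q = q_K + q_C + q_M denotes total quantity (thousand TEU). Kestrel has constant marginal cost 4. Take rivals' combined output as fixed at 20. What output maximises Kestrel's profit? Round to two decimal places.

1.17

With rivals' combined output fixed at 20, Kestrel's profit is π_K = (71 - 3·20 - 3q_K)q_K - (4q_K) = (11 - 3q_K)q_K - (4q_K).
∂π_K/∂q_K = 7 - 6q_K = 0, so q_K = 7/6.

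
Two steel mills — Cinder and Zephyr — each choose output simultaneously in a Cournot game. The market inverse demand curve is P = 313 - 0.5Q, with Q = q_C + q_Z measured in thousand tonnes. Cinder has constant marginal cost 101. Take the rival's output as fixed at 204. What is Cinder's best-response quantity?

110

With the rival's output fixed at 204, Cinder's profit is π_C = (313 - (1/2)·204 - (1/2)q_C)q_C - (101q_C) = (211 - (1/2)q_C)q_C - (101q_C).
∂π_C/∂q_C = 110 - q_C = 0, so q_C = 110.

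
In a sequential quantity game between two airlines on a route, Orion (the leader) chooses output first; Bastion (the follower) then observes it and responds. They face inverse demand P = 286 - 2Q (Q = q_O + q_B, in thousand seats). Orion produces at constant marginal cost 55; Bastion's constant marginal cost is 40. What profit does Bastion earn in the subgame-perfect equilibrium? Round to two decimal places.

2380.50

The follower Bastion best-responds to any q_O: π_B = (286 - 2Q)q_B - 40q_B.
Setting the follower's marginal profit to zero, 246 - 2q_O - 4q_B = 0, i.e. q_B = (246 - 2q_O)/4.
Orion substitutes q_B(q_O) into its own profit: π_O = q_O(286 - 2q_O - (246 - 2q_O)/2) - 55q_O = (163 - q_O)q_O - 55q_O.
The leader's first-order condition 108 - 2q_O = 0 yields q_O = 54.
Then q_B = (246 - 2·54)/4 = 69/2.
Price P = 286 - 2·(177/2) = 109.
Bastion's profit: (109 - 40)·(69/2) = 2380.5000.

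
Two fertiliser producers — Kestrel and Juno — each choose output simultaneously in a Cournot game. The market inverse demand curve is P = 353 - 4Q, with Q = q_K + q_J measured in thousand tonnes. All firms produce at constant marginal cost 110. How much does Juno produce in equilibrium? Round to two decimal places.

Each firm earns π_i = (353 - 4Q)q_i - 110q_i.
First-order condition (treating rivals' output as given): 243 - 8q_i - 4q_j = 0.
With identical firms every q_j equals q_i, so q_j = q_i and 243 = 12q_i, giving q_i = 81/4.

20.25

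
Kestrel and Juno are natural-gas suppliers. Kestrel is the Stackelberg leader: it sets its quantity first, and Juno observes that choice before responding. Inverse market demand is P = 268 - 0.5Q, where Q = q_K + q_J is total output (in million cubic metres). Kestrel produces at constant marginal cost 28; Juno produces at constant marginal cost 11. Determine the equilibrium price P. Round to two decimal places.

Solve by backward induction. Given q_K, the follower Juno maximises π_J = (268 - (1/2)q_K - (1/2)q_J)q_J - 11q_J.
Setting the follower's marginal profit to zero, 257 - (1/2)q_K - q_J = 0, i.e. q_J = (257 - (1/2)q_K).
The leader anticipates this reaction. Substituting into P = 268 - 0.5Q gives P = 279/2 - (1/4)q_K, so π_K = (279/2 - (1/4)q_K)q_K - 28q_K.
The leader's first-order condition 223/2 - (1/2)q_K = 0 yields q_K = 223.
Then q_J = (257 - (1/2)·223) = 291/2.
Total output Q = 737/2, so price P = 268 - (1/2)·(737/2) = 335/4.

83.75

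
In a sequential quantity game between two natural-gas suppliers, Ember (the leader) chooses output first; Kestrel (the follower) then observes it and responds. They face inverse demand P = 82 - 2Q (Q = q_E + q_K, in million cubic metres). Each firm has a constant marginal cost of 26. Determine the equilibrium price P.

The follower Kestrel best-responds to any q_E: π_K = (82 - 2Q)q_K - 26q_K.
Setting the follower's marginal profit to zero, 56 - 2q_E - 4q_K = 0, i.e. q_K = (56 - 2q_E)/4.
The leader anticipates this reaction. Substituting into P = 82 - 2Q gives P = 54 - q_E, so π_E = (54 - q_E)q_E - 26q_E.
The leader's first-order condition 28 - 2q_E = 0 yields q_E = 14.
Then q_K = (56 - 2·14)/4 = 7.
Total output Q = 21, so price P = 82 - 2·21 = 40.

40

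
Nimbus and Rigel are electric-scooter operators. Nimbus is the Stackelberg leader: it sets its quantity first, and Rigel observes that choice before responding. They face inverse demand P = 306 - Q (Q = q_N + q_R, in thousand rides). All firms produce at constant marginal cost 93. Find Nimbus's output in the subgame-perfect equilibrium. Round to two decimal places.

106.50

The follower Rigel best-responds to any q_N: π_R = (306 - Q)q_R - 93q_R.
∂π_R/∂q_R = 213 - q_N - 2q_R = 0 gives the reaction function q_R = (213 - q_N)/2.
Nimbus substitutes q_R(q_N) into its own profit: π_N = q_N(306 - q_N - (213 - q_N)/2) - 93q_N = (399/2 - (1/2)q_N)q_N - 93q_N.
The leader's first-order condition 213/2 - q_N = 0 yields q_N = 213/2.
Then q_R = (213 - 213/2)/2 = 213/4.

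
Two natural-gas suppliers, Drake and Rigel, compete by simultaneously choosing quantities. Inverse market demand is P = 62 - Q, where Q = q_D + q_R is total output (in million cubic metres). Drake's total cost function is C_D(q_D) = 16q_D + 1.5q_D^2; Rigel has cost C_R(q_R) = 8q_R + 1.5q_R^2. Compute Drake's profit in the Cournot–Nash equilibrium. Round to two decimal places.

134.44

Drake's profit: π_D = (62 - Q)q_D - (16q_D + (3/2)q_D²). Setting ∂π_D/∂q_D = 0: 46 - 5q_D - (q_R) = 0.
Rigel's first-order condition: 54 - 5q_R - (q_D) = 0.
Rearranging gives the reaction functions q_D = (46 - q_R)/5 and q_R = (54 - q_D)/5.
Solving the pair: q_D = 22/3, q_R = 28/3.
Price P = 62 - 50/3 = 136/3.
Drake's profit: (136/3)·(22/3) - 16·(22/3) - (3/2)(22/3)² = 1210/9.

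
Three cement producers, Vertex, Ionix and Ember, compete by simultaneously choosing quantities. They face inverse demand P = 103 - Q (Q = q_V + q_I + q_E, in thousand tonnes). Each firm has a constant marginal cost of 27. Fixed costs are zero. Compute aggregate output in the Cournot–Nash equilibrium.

57

Each firm earns π_i = (103 - Q)q_i - 27q_i.
First-order condition (treating rivals' output as given): 76 - 2q_i - Σ_{j≠i} q_j = 0.
By symmetry each firm produces the same amount; substituting Σ_{j≠i} q_j = 2q_i yields q_i = 76/4 = 19.
Total output Q = 19 + 19 + 19 = 57.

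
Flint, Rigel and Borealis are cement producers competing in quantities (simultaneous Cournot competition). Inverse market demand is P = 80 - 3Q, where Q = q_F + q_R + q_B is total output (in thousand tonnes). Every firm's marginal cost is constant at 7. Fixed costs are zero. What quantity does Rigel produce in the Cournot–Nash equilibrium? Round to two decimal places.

A representative firm's profit is π_i = q_i(80 - 3Q) - 7q_i.
Setting ∂π_i/∂q_i = 0 with rivals' quantities fixed: 73 - 6q_i - 3·Σ_{j≠i} q_j = 0.
With identical firms every q_j equals q_i, so Σ_{j≠i} q_j = 2q_i and 73 = 12q_i, giving q_i = 73/12.

6.08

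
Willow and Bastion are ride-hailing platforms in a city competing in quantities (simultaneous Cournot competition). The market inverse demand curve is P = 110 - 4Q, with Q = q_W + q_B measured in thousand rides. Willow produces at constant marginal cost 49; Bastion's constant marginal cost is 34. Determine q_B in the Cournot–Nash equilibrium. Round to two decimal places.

7.58

Willow's profit: π_W = (110 - 4Q)q_W - (49q_W). Setting ∂π_W/∂q_W = 0: 61 - 8q_W - 4(q_B) = 0.
Bastion's first-order condition: 76 - 8q_B - 4(q_W) = 0.
Best responses: q_W = (61 - 4q_B)/8, q_B = (76 - 4q_W)/8.
Substituting one into the other gives q_W = 23/6 and q_B = 91/12.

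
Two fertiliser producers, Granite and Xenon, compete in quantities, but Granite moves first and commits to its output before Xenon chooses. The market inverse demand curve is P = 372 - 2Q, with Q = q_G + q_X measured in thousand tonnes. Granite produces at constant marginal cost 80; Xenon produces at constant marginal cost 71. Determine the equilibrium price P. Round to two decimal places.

150.75

Solve by backward induction. Given q_G, the follower Xenon maximises π_X = (372 - 2q_G - 2q_X)q_X - 71q_X.
Follower FOC: 301 - 2q_G - 4q_X = 0, so q_X(q_G) = (301 - 2q_G)/4.
The leader anticipates this reaction. Substituting into P = 372 - 2Q gives P = 443/2 - q_G, so π_G = (443/2 - q_G)q_G - 80q_G.
Leader FOC: 283/2 - 2q_G = 0, so q_G = 283/4.
Then q_X = (301 - 2·(283/4))/4 = 319/8.
Total output Q = 885/8, so price P = 372 - 2·(885/8) = 603/4.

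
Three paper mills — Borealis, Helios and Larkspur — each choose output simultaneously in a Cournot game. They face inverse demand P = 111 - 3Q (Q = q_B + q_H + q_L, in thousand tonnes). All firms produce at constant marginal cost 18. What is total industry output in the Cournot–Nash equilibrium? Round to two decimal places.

23.25

A representative firm's profit is π_i = q_i(111 - 3Q) - 18q_i.
Setting ∂π_i/∂q_i = 0 with rivals' quantities fixed: 93 - 6q_i - 3·Σ_{j≠i} q_j = 0.
By symmetry each firm produces the same amount; substituting Σ_{j≠i} q_j = 2q_i yields q_i = 93/12 = 31/4.
Total output Q = 31/4 + 31/4 + 31/4 = 93/4.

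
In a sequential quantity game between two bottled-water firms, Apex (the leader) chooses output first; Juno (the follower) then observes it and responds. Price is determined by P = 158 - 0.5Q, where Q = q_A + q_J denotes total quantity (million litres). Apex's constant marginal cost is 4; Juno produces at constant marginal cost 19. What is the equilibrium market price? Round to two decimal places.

Solve by backward induction. Given q_A, the follower Juno maximises π_J = (158 - (1/2)q_A - (1/2)q_J)q_J - 19q_J.
Setting the follower's marginal profit to zero, 139 - (1/2)q_A - q_J = 0, i.e. q_J = (139 - (1/2)q_A).
Apex substitutes q_J(q_A) into its own profit: π_A = q_A(158 - (1/2)q_A - (139 - (1/2)q_A)/2) - 4q_A = (177/2 - (1/4)q_A)q_A - 4q_A.
Leader FOC: 169/2 - (1/2)q_A = 0, so q_A = 169.
Then q_J = (139 - (1/2)·169) = 109/2.
Total output Q = 447/2, so price P = 158 - (1/2)·(447/2) = 185/4.

46.25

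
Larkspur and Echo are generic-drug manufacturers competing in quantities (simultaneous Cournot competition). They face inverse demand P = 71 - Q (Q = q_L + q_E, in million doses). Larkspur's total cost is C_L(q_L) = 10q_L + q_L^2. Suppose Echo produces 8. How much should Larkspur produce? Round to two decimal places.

With the rival's output fixed at 8, Larkspur's profit is π_L = (71 - 8 - q_L)q_L - (10q_L + q_L²) = (63 - q_L)q_L - (10q_L + q_L²).
∂π_L/∂q_L = 53 - 4q_L = 0, so q_L = 53/4.

13.25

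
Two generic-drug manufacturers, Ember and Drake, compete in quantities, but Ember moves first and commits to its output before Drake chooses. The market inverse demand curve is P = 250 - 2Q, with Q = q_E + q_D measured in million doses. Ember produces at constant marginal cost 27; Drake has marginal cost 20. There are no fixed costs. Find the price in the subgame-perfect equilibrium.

Solve by backward induction. Given q_E, the follower Drake maximises π_D = (250 - 2q_E - 2q_D)q_D - 20q_D.
Setting the follower's marginal profit to zero, 230 - 2q_E - 4q_D = 0, i.e. q_D = (230 - 2q_E)/4.
Ember substitutes q_D(q_E) into its own profit: π_E = q_E(250 - 2q_E - (230 - 2q_E)/2) - 27q_E = (135 - q_E)q_E - 27q_E.
Maximising: ∂π_E/∂q_E = 108 - 2q_E = 0, giving q_E = 54.
Then q_D = (230 - 2·54)/4 = 61/2.
Total output Q = 169/2, so price P = 250 - 2·(169/2) = 81.

81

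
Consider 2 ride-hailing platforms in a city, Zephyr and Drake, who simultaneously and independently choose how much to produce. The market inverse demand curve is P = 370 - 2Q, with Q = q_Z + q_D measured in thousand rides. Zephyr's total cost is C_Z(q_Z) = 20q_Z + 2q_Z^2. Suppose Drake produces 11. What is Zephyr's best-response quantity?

With the rival's output fixed at 11, Zephyr's profit is π_Z = (370 - 2·11 - 2q_Z)q_Z - (20q_Z + 2q_Z²) = (348 - 2q_Z)q_Z - (20q_Z + 2q_Z²).
∂π_Z/∂q_Z = 328 - 8q_Z = 0, so q_Z = 41.

41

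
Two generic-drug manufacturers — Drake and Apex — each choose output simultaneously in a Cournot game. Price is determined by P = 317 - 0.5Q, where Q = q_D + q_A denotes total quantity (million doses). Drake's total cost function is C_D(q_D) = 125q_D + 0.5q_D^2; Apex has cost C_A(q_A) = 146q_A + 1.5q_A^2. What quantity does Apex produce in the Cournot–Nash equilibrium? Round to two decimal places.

Drake's profit: π_D = (317 - 0.5Q)q_D - (125q_D + (1/2)q_D²). Setting ∂π_D/∂q_D = 0: 192 - 2q_D - (1/2)(q_A) = 0.
Apex's profit: π_A = (317 - 0.5Q)q_A - (146q_A + (3/2)q_A²). Setting ∂π_A/∂q_A = 0: 171 - 4q_A - (1/2)(q_D) = 0.
Best responses: q_D = (192 - (1/2)q_A)/2, q_A = (171 - (1/2)q_D)/4.
Solving the pair: q_D = 88.0645, q_A = 984/31.

31.74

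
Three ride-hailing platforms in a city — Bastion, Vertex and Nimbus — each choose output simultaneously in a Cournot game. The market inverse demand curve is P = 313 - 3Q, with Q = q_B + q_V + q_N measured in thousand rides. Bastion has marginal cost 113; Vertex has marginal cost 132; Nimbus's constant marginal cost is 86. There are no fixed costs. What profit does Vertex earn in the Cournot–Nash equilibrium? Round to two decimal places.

280.33

Bastion's profit: π_B = (313 - 3Q)q_B - (113q_B). Setting ∂π_B/∂q_B = 0: 200 - 6q_B - 3(q_V + q_N) = 0.
Vertex's first-order condition: 181 - 6q_V - 3(q_B + q_N) = 0.
Nimbus's profit: π_N = (313 - 3Q)q_N - (86q_N). Setting ∂π_N/∂q_N = 0: 227 - 6q_N - 3(q_B + q_V) = 0.
Summing all 3 equations gives 608 − 12Q = 0, hence Q = 152/3.
Back-substituting: q_B = (200 − 152)/3 = 16, q_V = (181 − 152)/3 = 29/3, q_N = (227 − 152)/3 = 25.
Price P = 313 - 3·(152/3) = 161.
Vertex's profit: (161 - 132)·(29/3) = 841/3.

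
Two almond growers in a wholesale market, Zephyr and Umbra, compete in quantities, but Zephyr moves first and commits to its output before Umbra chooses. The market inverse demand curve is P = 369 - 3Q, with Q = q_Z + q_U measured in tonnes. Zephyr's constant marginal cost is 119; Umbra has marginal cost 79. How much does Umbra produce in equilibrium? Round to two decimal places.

Solve by backward induction. Given q_Z, the follower Umbra maximises π_U = (369 - 3q_Z - 3q_U)q_U - 79q_U.
Setting the follower's marginal profit to zero, 290 - 3q_Z - 6q_U = 0, i.e. q_U = (290 - 3q_Z)/6.
The leader anticipates this reaction. Substituting into P = 369 - 3Q gives P = 224 - (3/2)q_Z, so π_Z = (224 - (3/2)q_Z)q_Z - 119q_Z.
The leader's first-order condition 105 - 3q_Z = 0 yields q_Z = 35.
Then q_U = (290 - 3·35)/6 = 185/6.

30.83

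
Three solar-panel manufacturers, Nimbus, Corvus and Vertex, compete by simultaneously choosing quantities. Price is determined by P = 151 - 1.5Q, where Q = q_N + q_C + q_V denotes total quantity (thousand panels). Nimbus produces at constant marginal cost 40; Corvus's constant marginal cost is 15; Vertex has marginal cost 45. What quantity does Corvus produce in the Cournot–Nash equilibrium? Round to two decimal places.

Nimbus's profit: π_N = (151 - 1.5Q)q_N - (40q_N). Setting ∂π_N/∂q_N = 0: 111 - 3q_N - (3/2)(q_C + q_V) = 0.
Corvus's profit: π_C = (151 - 1.5Q)q_C - (15q_C). Setting ∂π_C/∂q_C = 0: 136 - 3q_C - (3/2)(q_N + q_V) = 0.
Vertex's profit: π_V = (151 - 1.5Q)q_V - (45q_V). Setting ∂π_V/∂q_V = 0: 106 - 3q_V - (3/2)(q_N + q_C) = 0.
Adding the 3 first-order conditions: 353 − 6Q = 0, so Q = 353/6.
Back-substituting: q_N = (111 − 353/4)/(3/2) = 91/6, q_C = (136 − 353/4)/(3/2) = 191/6, q_V = (106 − 353/4)/(3/2) = 71/6.

31.83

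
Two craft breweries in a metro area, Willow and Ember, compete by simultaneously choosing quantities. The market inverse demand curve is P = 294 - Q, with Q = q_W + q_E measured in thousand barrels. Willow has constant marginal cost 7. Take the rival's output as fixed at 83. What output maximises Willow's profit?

With the rival's output fixed at 83, Willow's profit is π_W = (294 - 83 - q_W)q_W - (7q_W) = (211 - q_W)q_W - (7q_W).
∂π_W/∂q_W = 204 - 2q_W = 0, so q_W = 102.

102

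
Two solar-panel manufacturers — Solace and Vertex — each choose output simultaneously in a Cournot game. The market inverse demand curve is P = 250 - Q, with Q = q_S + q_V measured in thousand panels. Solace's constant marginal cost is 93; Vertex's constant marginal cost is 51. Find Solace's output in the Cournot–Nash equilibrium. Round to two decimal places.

Solace's profit: π_S = (250 - Q)q_S - (93q_S). Setting ∂π_S/∂q_S = 0: 157 - 2q_S - (q_V) = 0.
Vertex's profit: π_V = (250 - Q)q_V - (51q_V). Setting ∂π_V/∂q_V = 0: 199 - 2q_V - (q_S) = 0.
So q_S = (157 - q_V)/2 and q_V = (199 - q_S)/2.
Substituting one into the other gives q_S = 115/3 and q_V = 241/3.

38.33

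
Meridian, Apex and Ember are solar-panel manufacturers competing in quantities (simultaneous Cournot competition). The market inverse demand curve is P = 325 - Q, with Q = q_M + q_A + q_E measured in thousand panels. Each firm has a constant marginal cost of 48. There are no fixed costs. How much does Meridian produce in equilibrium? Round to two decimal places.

69.25

Each firm earns π_i = (325 - Q)q_i - 48q_i.
Setting ∂π_i/∂q_i = 0 with rivals' quantities fixed: 277 - 2q_i - Σ_{j≠i} q_j = 0.
By symmetry each firm produces the same amount; substituting Σ_{j≠i} q_j = 2q_i yields q_i = 277/4.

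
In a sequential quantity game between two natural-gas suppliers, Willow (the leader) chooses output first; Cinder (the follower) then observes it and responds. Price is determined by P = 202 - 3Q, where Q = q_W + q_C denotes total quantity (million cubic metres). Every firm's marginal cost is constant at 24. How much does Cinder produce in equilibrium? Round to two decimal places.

14.83

Solve by backward induction. Given q_W, the follower Cinder maximises π_C = (202 - 3q_W - 3q_C)q_C - 24q_C.
Setting the follower's marginal profit to zero, 178 - 3q_W - 6q_C = 0, i.e. q_C = (178 - 3q_W)/6.
Willow substitutes q_C(q_W) into its own profit: π_W = q_W(202 - 3q_W - (178 - 3q_W)/2) - 24q_W = (113 - (3/2)q_W)q_W - 24q_W.
Maximising: ∂π_W/∂q_W = 89 - 3q_W = 0, giving q_W = 89/3.
Then q_C = (178 - 3·(89/3))/6 = 89/6.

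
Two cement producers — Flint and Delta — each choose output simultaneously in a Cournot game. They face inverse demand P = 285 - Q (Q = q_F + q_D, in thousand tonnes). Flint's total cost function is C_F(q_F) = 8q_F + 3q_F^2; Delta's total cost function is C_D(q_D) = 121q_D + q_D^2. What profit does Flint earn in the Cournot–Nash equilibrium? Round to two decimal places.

3709.20

Flint's profit: π_F = (285 - Q)q_F - (8q_F + 3q_F²). Setting ∂π_F/∂q_F = 0: 277 - 8q_F - (q_D) = 0.
Delta's profit: π_D = (285 - Q)q_D - (121q_D + q_D²). Setting ∂π_D/∂q_D = 0: 164 - 4q_D - (q_F) = 0.
Best responses: q_F = (277 - q_D)/8, q_D = (164 - q_F)/4.
Substituting one into the other gives q_F = 944/31 and q_D = 1035/31.
Price P = 285 - 1979/31 = 221.1613.
Flint's profit: 221.1613·(944/31) - 8·(944/31) - 3(944/31)² = 3709.2029.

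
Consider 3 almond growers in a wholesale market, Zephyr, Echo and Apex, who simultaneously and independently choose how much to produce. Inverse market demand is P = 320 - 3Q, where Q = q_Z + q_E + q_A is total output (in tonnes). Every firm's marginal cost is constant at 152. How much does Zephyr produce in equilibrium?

Each firm earns π_i = (320 - 3Q)q_i - 152q_i.
Setting ∂π_i/∂q_i = 0 with rivals' quantities fixed: 168 - 6q_i - 3·Σ_{j≠i} q_j = 0.
With identical firms every q_j equals q_i, so Σ_{j≠i} q_j = 2q_i and 168 = 12q_i, giving q_i = 14.

14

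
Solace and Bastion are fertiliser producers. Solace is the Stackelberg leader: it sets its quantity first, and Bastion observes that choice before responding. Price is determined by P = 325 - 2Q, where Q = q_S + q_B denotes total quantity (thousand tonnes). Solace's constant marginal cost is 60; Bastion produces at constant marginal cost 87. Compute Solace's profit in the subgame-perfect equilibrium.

The follower Bastion best-responds to any q_S: π_B = (325 - 2Q)q_B - 87q_B.
Follower FOC: 238 - 2q_S - 4q_B = 0, so q_B(q_S) = (238 - 2q_S)/4.
Solace substitutes q_B(q_S) into its own profit: π_S = q_S(325 - 2q_S - (238 - 2q_S)/2) - 60q_S = (206 - q_S)q_S - 60q_S.
The leader's first-order condition 146 - 2q_S = 0 yields q_S = 73.
Then q_B = (238 - 2·73)/4 = 23.
Price P = 325 - 2·96 = 133.
Solace's profit: (133 - 60)·73 = 5329.

5329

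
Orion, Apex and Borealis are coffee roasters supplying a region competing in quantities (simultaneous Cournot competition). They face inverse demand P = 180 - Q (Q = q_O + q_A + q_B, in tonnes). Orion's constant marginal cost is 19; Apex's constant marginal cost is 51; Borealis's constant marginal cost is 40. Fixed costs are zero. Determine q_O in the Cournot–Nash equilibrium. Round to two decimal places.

Orion's profit: π_O = (180 - Q)q_O - (19q_O). Setting ∂π_O/∂q_O = 0: 161 - 2q_O - (q_A + q_B) = 0.
Apex's profit: π_A = (180 - Q)q_A - (51q_A). Setting ∂π_A/∂q_A = 0: 129 - 2q_A - (q_O + q_B) = 0.
Borealis's profit: π_B = (180 - Q)q_B - (40q_B). Setting ∂π_B/∂q_B = 0: 140 - 2q_B - (q_O + q_A) = 0.
Summing all 3 equations gives 430 − 4Q = 0, hence Q = 215/2.
Back-substituting: q_O = (161 − 215/2) = 107/2, q_A = (129 − 215/2) = 43/2, q_B = (140 − 215/2) = 65/2.

53.50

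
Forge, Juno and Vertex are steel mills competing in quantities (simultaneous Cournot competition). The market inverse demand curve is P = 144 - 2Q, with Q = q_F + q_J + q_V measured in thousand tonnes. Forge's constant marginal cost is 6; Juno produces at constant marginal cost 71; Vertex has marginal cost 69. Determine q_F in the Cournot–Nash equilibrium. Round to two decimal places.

33.25

Forge's profit: π_F = (144 - 2Q)q_F - (6q_F). Setting ∂π_F/∂q_F = 0: 138 - 4q_F - 2(q_J + q_V) = 0.
Juno's first-order condition: 73 - 4q_J - 2(q_F + q_V) = 0.
Vertex's profit: π_V = (144 - 2Q)q_V - (69q_V). Setting ∂π_V/∂q_V = 0: 75 - 4q_V - 2(q_F + q_J) = 0.
Summing all 3 equations gives 286 − 8Q = 0, hence Q = 143/4.
Back-substituting: q_F = (138 − 143/2)/2 = 133/4, q_J = (73 − 143/2)/2 = 3/4, q_V = (75 − 143/2)/2 = 7/4.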